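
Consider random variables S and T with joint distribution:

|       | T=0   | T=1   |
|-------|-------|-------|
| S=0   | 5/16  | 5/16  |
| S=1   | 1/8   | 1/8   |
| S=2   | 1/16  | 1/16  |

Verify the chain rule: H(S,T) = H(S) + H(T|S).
Left side:
H(S,T) = -[(5/16)·log₂(5/16) + (5/16)·log₂(5/16) + (1/8)·log₂(1/8) + (1/8)·log₂(1/8) + (1/16)·log₂(1/16) + (1/16)·log₂(1/16)]
  = 0.5244 + 0.5244 + 0.3750 + 0.3750 + 0.2500 + 0.2500
  = 2.2988 bits

Right side:
Marginal P(S) (row sums):
  P(S=0) = 5/16 + 5/16 = 5/8
  P(S=1) = 1/8 + 1/8 = 1/4
  P(S=2) = 1/16 + 1/16 = 1/8
H(S) = -[(5/8)·log₂(5/8) + (1/4)·log₂(1/4) + (1/8)·log₂(1/8)]
  = 0.4238 + 0.5000 + 0.3750
  = 1.2988 bits
H(T|S) = -Σ P(S,T)·log₂ P(T|S), where P(T|S) = P(S,T) / P(S)
  (S=0,T=0): P(T|S) = (5/16)/(5/8) = 1/2;  -(5/16)·log₂(1/2) = 0.3125
  (S=0,T=1): P(T|S) = (5/16)/(5/8) = 1/2;  -(5/16)·log₂(1/2) = 0.3125
  (S=1,T=0): P(T|S) = (1/8)/(1/4) = 1/2;  -(1/8)·log₂(1/2) = 0.1250
  (S=1,T=1): P(T|S) = (1/8)/(1/4) = 1/2;  -(1/8)·log₂(1/2) = 0.1250
  (S=2,T=0): P(T|S) = (1/16)/(1/8) = 1/2;  -(1/16)·log₂(1/2) = 0.0625
  (S=2,T=1): P(T|S) = (1/16)/(1/8) = 1/2;  -(1/16)·log₂(1/2) = 0.0625
H(T|S) = 0.3125 + 0.3125 + 0.1250 + 0.1250 + 0.0625 + 0.0625
  = 1.0000 bits
H(S) + H(T|S) = 1.2988 + 1.0000 = 2.2988 bits

Both sides equal 2.2988 bits, so the chain rule holds ✓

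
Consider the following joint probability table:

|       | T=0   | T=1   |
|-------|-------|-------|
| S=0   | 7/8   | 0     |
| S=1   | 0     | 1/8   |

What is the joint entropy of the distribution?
H(S,T) = -Σ P(S,T) log₂ P(S,T), summed over the non-zero cells:
H(S,T) = -[(7/8)·log₂(7/8) + (1/8)·log₂(1/8)]
  = 0.1686 + 0.3750
  = 0.5436 bits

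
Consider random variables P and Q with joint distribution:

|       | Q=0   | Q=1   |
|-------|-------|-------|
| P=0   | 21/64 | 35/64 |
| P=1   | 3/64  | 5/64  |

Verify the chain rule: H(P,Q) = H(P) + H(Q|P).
Left side:
H(P,Q) = -[(21/64)·log₂(21/64) + (35/64)·log₂(35/64) + (3/64)·log₂(3/64) + (5/64)·log₂(5/64)]
  = 0.5275 + 0.4762 + 0.2070 + 0.2873
  = 1.4980 bits

Right side:
Marginal P(P) (row sums):
  P(P=0) = 21/64 + 35/64 = 7/8
  P(P=1) = 3/64 + 5/64 = 1/8
H(P) = -[(7/8)·log₂(7/8) + (1/8)·log₂(1/8)]
  = 0.1686 + 0.3750
  = 0.5436 bits
H(Q|P) = -Σ P(P,Q)·log₂ P(Q|P), where P(Q|P) = P(P,Q) / P(P)
  (P=0,Q=0): P(Q|P) = (21/64)/(7/8) = 3/8;  -(21/64)·log₂(3/8) = 0.4643
  (P=0,Q=1): P(Q|P) = (35/64)/(7/8) = 5/8;  -(35/64)·log₂(5/8) = 0.3708
  (P=1,Q=0): P(Q|P) = (3/64)/(1/8) = 3/8;  -(3/64)·log₂(3/8) = 0.0663
  (P=1,Q=1): P(Q|P) = (5/64)/(1/8) = 5/8;  -(5/64)·log₂(5/8) = 0.0530
H(Q|P) = 0.4643 + 0.3708 + 0.0663 + 0.0530
  = 0.9544 bits
H(P) + H(Q|P) = 0.5436 + 0.9544 = 1.4980 bits

Both sides equal 1.4980 bits, so the chain rule holds ✓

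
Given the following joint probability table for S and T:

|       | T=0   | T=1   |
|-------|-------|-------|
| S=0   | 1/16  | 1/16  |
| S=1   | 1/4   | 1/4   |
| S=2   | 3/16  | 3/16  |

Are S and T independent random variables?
Marginal P(S) (row sums):
  P(S=0) = 1/16 + 1/16 = 1/8
  P(S=1) = 1/4 + 1/4 = 1/2
  P(S=2) = 3/16 + 3/16 = 3/8
Marginal P(T) (column sums):
  P(T=0) = 1/16 + 1/4 + 3/16 = 1/2
  P(T=1) = 1/16 + 1/4 + 3/16 = 1/2

S and T are independent iff P(S=i,T=j) = P(S=i)·P(T=j) for every cell.
  P(S=0)·P(T=0) = 1/8 × 1/2 = 1/16 = P(S=0,T=0) ✓
  P(S=0)·P(T=1) = 1/8 × 1/2 = 1/16 = P(S=0,T=1) ✓
  P(S=1)·P(T=0) = 1/2 × 1/2 = 1/4 = P(S=1,T=0) ✓
  P(S=1)·P(T=1) = 1/2 × 1/2 = 1/4 = P(S=1,T=1) ✓
  P(S=2)·P(T=0) = 3/8 × 1/2 = 3/16 = P(S=2,T=0) ✓
  P(S=2)·P(T=1) = 3/8 × 1/2 = 3/16 = P(S=2,T=1) ✓

Yes, S and T are independent: every cell factors, so I(S;T) = 0 bits.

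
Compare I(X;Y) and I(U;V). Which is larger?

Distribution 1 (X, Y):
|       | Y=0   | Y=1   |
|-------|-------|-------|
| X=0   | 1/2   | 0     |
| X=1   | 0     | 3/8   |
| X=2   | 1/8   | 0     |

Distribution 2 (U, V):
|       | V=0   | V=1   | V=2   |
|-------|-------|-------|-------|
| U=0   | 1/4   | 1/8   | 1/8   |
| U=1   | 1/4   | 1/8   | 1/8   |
Distribution 1 (X, Y):
Marginal P(X) (row sums):
  P(X=0) = 1/2 + 0 = 1/2
  P(X=1) = 0 + 3/8 = 3/8
  P(X=2) = 1/8 + 0 = 1/8
Marginal P(Y) (column sums):
  P(Y=0) = 1/2 + 0 + 1/8 = 5/8
  P(Y=1) = 0 + 3/8 + 0 = 3/8

H(X) = -[(1/2)·log₂(1/2) + (3/8)·log₂(3/8) + (1/8)·log₂(1/8)]
  = 0.5000 + 0.5306 + 0.3750
  = 1.4056 bits
H(Y) = -[(5/8)·log₂(5/8) + (3/8)·log₂(3/8)]
  = 0.4238 + 0.5306
  = 0.9544 bits
H(X,Y) = -[(1/2)·log₂(1/2) + (3/8)·log₂(3/8) + (1/8)·log₂(1/8)]
  = 0.5000 + 0.5306 + 0.3750
  = 1.4056 bits

I(X;Y) = H(X) + H(Y) - H(X,Y)
  = 1.4056 + 0.9544 - 1.4056
  = 0.9544 bits

Distribution 2 (U, V):
Marginal P(U) (row sums):
  P(U=0) = 1/4 + 1/8 + 1/8 = 1/2
  P(U=1) = 1/4 + 1/8 + 1/8 = 1/2
Marginal P(V) (column sums):
  P(V=0) = 1/4 + 1/4 = 1/2
  P(V=1) = 1/8 + 1/8 = 1/4
  P(V=2) = 1/8 + 1/8 = 1/4

H(U) = -[(1/2)·log₂(1/2) + (1/2)·log₂(1/2)]
  = 0.5000 + 0.5000
  = 1.0000 bits
H(V) = -[(1/2)·log₂(1/2) + (1/4)·log₂(1/4) + (1/4)·log₂(1/4)]
  = 0.5000 + 0.5000 + 0.5000
  = 1.5000 bits
H(U,V) = -[(1/4)·log₂(1/4) + (1/8)·log₂(1/8) + (1/8)·log₂(1/8) + (1/4)·log₂(1/4) + (1/8)·log₂(1/8) + (1/8)·log₂(1/8)]
  = 0.5000 + 0.3750 + 0.3750 + 0.5000 + 0.3750 + 0.3750
  = 2.5000 bits

I(U;V) = H(U) + H(V) - H(U,V)
  = 1.0000 + 1.5000 - 2.5000
  = 0.0000 bits

I(X;Y) = 0.9544 bits > I(U;V) = 0.0000 bits, so (X, Y) has the higher mutual information (stronger dependence).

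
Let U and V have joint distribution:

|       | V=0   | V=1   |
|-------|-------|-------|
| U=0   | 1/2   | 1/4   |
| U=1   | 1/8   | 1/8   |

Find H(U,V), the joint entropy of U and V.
H(U,V) = -Σ P(U,V) log₂ P(U,V), summed over the non-zero cells:
H(U,V) = -[(1/2)·log₂(1/2) + (1/4)·log₂(1/4) + (1/8)·log₂(1/8) + (1/8)·log₂(1/8)]
  = 0.5000 + 0.5000 + 0.3750 + 0.3750
  = 1.7500 bits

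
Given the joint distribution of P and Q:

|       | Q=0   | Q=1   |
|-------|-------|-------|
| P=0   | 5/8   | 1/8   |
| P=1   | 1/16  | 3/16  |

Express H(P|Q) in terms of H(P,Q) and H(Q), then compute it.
H(P|Q) = H(P,Q) - H(Q)

Marginal P(Q) (column sums):
  P(Q=0) = 5/8 + 1/16 = 11/16
  P(Q=1) = 1/8 + 3/16 = 5/16

H(P,Q) = -[(5/8)·log₂(5/8) + (1/8)·log₂(1/8) + (1/16)·log₂(1/16) + (3/16)·log₂(3/16)]
  = 0.4238 + 0.3750 + 0.2500 + 0.4528
  = 1.5016 bits
H(Q) = -[(11/16)·log₂(11/16) + (5/16)·log₂(5/16)]
  = 0.3716 + 0.5244
  = 0.8960 bits

H(P|Q) = 1.5016 - 0.8960 = 0.6056 bits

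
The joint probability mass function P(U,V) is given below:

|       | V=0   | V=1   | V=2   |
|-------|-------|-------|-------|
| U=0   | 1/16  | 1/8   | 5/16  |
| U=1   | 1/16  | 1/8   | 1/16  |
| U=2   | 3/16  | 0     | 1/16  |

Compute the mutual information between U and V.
Marginal P(U) (row sums):
  P(U=0) = 1/16 + 1/8 + 5/16 = 1/2
  P(U=1) = 1/16 + 1/8 + 1/16 = 1/4
  P(U=2) = 3/16 + 0 + 1/16 = 1/4
Marginal P(V) (column sums):
  P(V=0) = 1/16 + 1/16 + 3/16 = 5/16
  P(V=1) = 1/8 + 1/8 + 0 = 1/4
  P(V=2) = 5/16 + 1/16 + 1/16 = 7/16

H(U) = -[(1/2)·log₂(1/2) + (1/4)·log₂(1/4) + (1/4)·log₂(1/4)]
  = 0.5000 + 0.5000 + 0.5000
  = 1.5000 bits
H(V) = -[(5/16)·log₂(5/16) + (1/4)·log₂(1/4) + (7/16)·log₂(7/16)]
  = 0.5244 + 0.5000 + 0.5218
  = 1.5462 bits
H(U,V) = -[(1/16)·log₂(1/16) + (1/8)·log₂(1/8) + (5/16)·log₂(5/16) + (1/16)·log₂(1/16) + (1/8)·log₂(1/8) + (1/16)·log₂(1/16) + (3/16)·log₂(3/16) + (1/16)·log₂(1/16)]
  = 0.2500 + 0.3750 + 0.5244 + 0.2500 + 0.3750 + 0.2500 + 0.4528 + 0.2500
  = 2.7272 bits

I(U;V) = H(U) + H(V) - H(U,V)
  = 1.5000 + 1.5462 - 2.7272
  = 0.3190 bits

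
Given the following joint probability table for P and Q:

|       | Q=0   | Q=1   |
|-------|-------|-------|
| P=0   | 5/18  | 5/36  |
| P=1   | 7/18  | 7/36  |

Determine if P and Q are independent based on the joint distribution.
Marginal P(P) (row sums):
  P(P=0) = 5/18 + 5/36 = 5/12
  P(P=1) = 7/18 + 7/36 = 7/12
Marginal P(Q) (column sums):
  P(Q=0) = 5/18 + 7/18 = 2/3
  P(Q=1) = 5/36 + 7/36 = 1/3

P and Q are independent iff P(P=i,Q=j) = P(P=i)·P(Q=j) for every cell.
  P(P=0)·P(Q=0) = 5/12 × 2/3 = 5/18 = P(P=0,Q=0) ✓
  P(P=0)·P(Q=1) = 5/12 × 1/3 = 5/36 = P(P=0,Q=1) ✓
  P(P=1)·P(Q=0) = 7/12 × 2/3 = 7/18 = P(P=1,Q=0) ✓
  P(P=1)·P(Q=1) = 7/12 × 1/3 = 7/36 = P(P=1,Q=1) ✓

Yes, P and Q are independent: every cell factors, so I(P;Q) = 0 bits.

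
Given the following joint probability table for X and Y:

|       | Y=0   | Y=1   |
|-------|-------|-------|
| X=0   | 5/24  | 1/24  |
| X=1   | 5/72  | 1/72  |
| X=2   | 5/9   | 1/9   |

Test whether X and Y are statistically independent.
Marginal P(X) (row sums):
  P(X=0) = 5/24 + 1/24 = 1/4
  P(X=1) = 5/72 + 1/72 = 1/12
  P(X=2) = 5/9 + 1/9 = 2/3
Marginal P(Y) (column sums):
  P(Y=0) = 5/24 + 5/72 + 5/9 = 5/6
  P(Y=1) = 1/24 + 1/72 + 1/9 = 1/6

X and Y are independent iff P(X=i,Y=j) = P(X=i)·P(Y=j) for every cell.
  P(X=0)·P(Y=0) = 1/4 × 5/6 = 5/24 = P(X=0,Y=0) ✓
  P(X=0)·P(Y=1) = 1/4 × 1/6 = 1/24 = P(X=0,Y=1) ✓
  P(X=1)·P(Y=0) = 1/12 × 5/6 = 5/72 = P(X=1,Y=0) ✓
  P(X=1)·P(Y=1) = 1/12 × 1/6 = 1/72 = P(X=1,Y=1) ✓
  P(X=2)·P(Y=0) = 2/3 × 5/6 = 5/9 = P(X=2,Y=0) ✓
  P(X=2)·P(Y=1) = 2/3 × 1/6 = 1/9 = P(X=2,Y=1) ✓

Yes, X and Y are independent: every cell factors, so I(X;Y) = 0 bits.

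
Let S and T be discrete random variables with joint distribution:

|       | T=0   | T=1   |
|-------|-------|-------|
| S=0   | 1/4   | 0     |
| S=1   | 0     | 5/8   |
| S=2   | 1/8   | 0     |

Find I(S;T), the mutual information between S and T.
Marginal P(S) (row sums):
  P(S=0) = 1/4 + 0 = 1/4
  P(S=1) = 0 + 5/8 = 5/8
  P(S=2) = 1/8 + 0 = 1/8
Marginal P(T) (column sums):
  P(T=0) = 1/4 + 0 + 1/8 = 3/8
  P(T=1) = 0 + 5/8 + 0 = 5/8

H(S) = -[(1/4)·log₂(1/4) + (5/8)·log₂(5/8) + (1/8)·log₂(1/8)]
  = 0.5000 + 0.4238 + 0.3750
  = 1.2988 bits
H(T) = -[(3/8)·log₂(3/8) + (5/8)·log₂(5/8)]
  = 0.5306 + 0.4238
  = 0.9544 bits
H(S,T) = -[(1/4)·log₂(1/4) + (5/8)·log₂(5/8) + (1/8)·log₂(1/8)]
  = 0.5000 + 0.4238 + 0.3750
  = 1.2988 bits

I(S;T) = H(S) + H(T) - H(S,T)
  = 1.2988 + 0.9544 - 1.2988
  = 0.9544 bits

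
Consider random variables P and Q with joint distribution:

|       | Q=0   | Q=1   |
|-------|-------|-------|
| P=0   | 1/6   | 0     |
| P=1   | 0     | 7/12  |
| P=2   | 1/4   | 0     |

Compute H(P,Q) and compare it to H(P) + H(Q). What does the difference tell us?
Marginal P(P) (row sums):
  P(P=0) = 1/6 + 0 = 1/6
  P(P=1) = 0 + 7/12 = 7/12
  P(P=2) = 1/4 + 0 = 1/4
Marginal P(Q) (column sums):
  P(Q=0) = 1/6 + 0 + 1/4 = 5/12
  P(Q=1) = 0 + 7/12 + 0 = 7/12

H(P,Q) = -[(1/6)·log₂(1/6) + (7/12)·log₂(7/12) + (1/4)·log₂(1/4)]
  = 0.4308 + 0.4536 + 0.5000
  = 1.3844 bits
H(P) = -[(1/6)·log₂(1/6) + (7/12)·log₂(7/12) + (1/4)·log₂(1/4)]
  = 0.4308 + 0.4536 + 0.5000
  = 1.3844 bits
H(Q) = -[(5/12)·log₂(5/12) + (7/12)·log₂(7/12)]
  = 0.5263 + 0.4536
  = 0.9799 bits

H(P) + H(Q) = 1.3844 + 0.9799 = 2.3643 bits
Difference: H(P) + H(Q) - H(P,Q) = 2.3643 - 1.3844 = 0.9799 bits = I(P;Q)

The difference is the mutual information; it is positive here, so P and Q are dependent (knowing one reduces uncertainty about the other by 0.9799 bits).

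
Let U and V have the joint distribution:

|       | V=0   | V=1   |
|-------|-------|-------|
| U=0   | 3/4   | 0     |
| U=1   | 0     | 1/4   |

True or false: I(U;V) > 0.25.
Marginal P(U) (row sums):
  P(U=0) = 3/4 + 0 = 3/4
  P(U=1) = 0 + 1/4 = 1/4
Marginal P(V) (column sums):
  P(V=0) = 3/4 + 0 = 3/4
  P(V=1) = 0 + 1/4 = 1/4

H(U) = -[(3/4)·log₂(3/4) + (1/4)·log₂(1/4)]
  = 0.3113 + 0.5000
  = 0.8113 bits
H(V) = -[(3/4)·log₂(3/4) + (1/4)·log₂(1/4)]
  = 0.3113 + 0.5000
  = 0.8113 bits
H(U,V) = -[(3/4)·log₂(3/4) + (1/4)·log₂(1/4)]
  = 0.3113 + 0.5000
  = 0.8113 bits

I(U;V) = H(U) + H(V) - H(U,V)
  = 0.8113 + 0.8113 - 0.8113
  = 0.8113 bits

True. I(U;V) = 0.8113 bits, which is > 0.25 bits.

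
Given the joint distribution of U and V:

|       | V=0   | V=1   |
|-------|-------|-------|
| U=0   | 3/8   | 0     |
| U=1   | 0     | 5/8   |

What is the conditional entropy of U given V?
Marginal P(V) (column sums):
  P(V=0) = 3/8 + 0 = 3/8
  P(V=1) = 0 + 5/8 = 5/8

H(U|V) = -Σ P(U,V)·log₂ P(U|V), where P(U|V) = P(U,V) / P(V)
  (cells with P(U,V) = 0 contribute 0)
  (U=0,V=0): P(U|V) = (3/8)/(3/8) = 1;  -(3/8)·log₂(1) = 0.0000
  (U=1,V=1): P(U|V) = (5/8)/(5/8) = 1;  -(5/8)·log₂(1) = 0.0000
H(U|V) = 0.0000 + 0.0000
  = 0.0000 bits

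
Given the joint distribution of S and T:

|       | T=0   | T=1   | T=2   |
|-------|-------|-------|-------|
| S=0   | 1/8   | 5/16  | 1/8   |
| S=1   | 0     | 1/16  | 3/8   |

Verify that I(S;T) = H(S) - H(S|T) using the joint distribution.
Left side, from I(S;T) = H(S) + H(T) - H(S,T):
Marginal P(S) (row sums):
  P(S=0) = 1/8 + 5/16 + 1/8 = 9/16
  P(S=1) = 0 + 1/16 + 3/8 = 7/16
Marginal P(T) (column sums):
  P(T=0) = 1/8 + 0 = 1/8
  P(T=1) = 5/16 + 1/16 = 3/8
  P(T=2) = 1/8 + 3/8 = 1/2

H(S) = -[(9/16)·log₂(9/16) + (7/16)·log₂(7/16)]
  = 0.4669 + 0.5218
  = 0.9887 bits
H(T) = -[(1/8)·log₂(1/8) + (3/8)·log₂(3/8) + (1/2)·log₂(1/2)]
  = 0.3750 + 0.5306 + 0.5000
  = 1.4056 bits
H(S,T) = -[(1/8)·log₂(1/8) + (5/16)·log₂(5/16) + (1/8)·log₂(1/8) + (1/16)·log₂(1/16) + (3/8)·log₂(3/8)]
  = 0.3750 + 0.5244 + 0.3750 + 0.2500 + 0.5306
  = 2.0550 bits

I(S;T) = H(S) + H(T) - H(S,T)
  = 0.9887 + 1.4056 - 2.0550
  = 0.3393 bits

Right side, with H(S|T) computed directly from the conditional probabilities:
H(S|T) = -Σ P(S,T)·log₂ P(S|T), where P(S|T) = P(S,T) / P(T)
  (cells with P(S,T) = 0 contribute 0)
  (S=0,T=0): P(S|T) = (1/8)/(1/8) = 1;  -(1/8)·log₂(1) = 0.0000
  (S=0,T=1): P(S|T) = (5/16)/(3/8) = 5/6;  -(5/16)·log₂(5/6) = 0.0822
  (S=0,T=2): P(S|T) = (1/8)/(1/2) = 1/4;  -(1/8)·log₂(1/4) = 0.2500
  (S=1,T=1): P(S|T) = (1/16)/(3/8) = 1/6;  -(1/16)·log₂(1/6) = 0.1616
  (S=1,T=2): P(S|T) = (3/8)/(1/2) = 3/4;  -(3/8)·log₂(3/4) = 0.1556
H(S|T) = 0.0000 + 0.0822 + 0.2500 + 0.1616 + 0.1556
  = 0.6494 bits
H(S) - H(S|T) = 0.9887 - 0.6494 = 0.3393 bits

Both sides equal 0.3393 bits, so I(S;T) = H(S) - H(S|T) ✓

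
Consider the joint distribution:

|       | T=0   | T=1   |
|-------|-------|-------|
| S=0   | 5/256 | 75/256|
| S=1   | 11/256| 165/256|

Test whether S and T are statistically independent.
Marginal P(S) (row sums):
  P(S=0) = 5/256 + 75/256 = 5/16
  P(S=1) = 11/256 + 165/256 = 11/16
Marginal P(T) (column sums):
  P(T=0) = 5/256 + 11/256 = 1/16
  P(T=1) = 75/256 + 165/256 = 15/16

S and T are independent iff P(S=i,T=j) = P(S=i)·P(T=j) for every cell.
  P(S=0)·P(T=0) = 5/16 × 1/16 = 5/256 = P(S=0,T=0) ✓
  P(S=0)·P(T=1) = 5/16 × 15/16 = 75/256 = P(S=0,T=1) ✓
  P(S=1)·P(T=0) = 11/16 × 1/16 = 11/256 = P(S=1,T=0) ✓
  P(S=1)·P(T=1) = 11/16 × 15/16 = 165/256 = P(S=1,T=1) ✓

Yes, S and T are independent: every cell factors, so I(S;T) = 0 bits.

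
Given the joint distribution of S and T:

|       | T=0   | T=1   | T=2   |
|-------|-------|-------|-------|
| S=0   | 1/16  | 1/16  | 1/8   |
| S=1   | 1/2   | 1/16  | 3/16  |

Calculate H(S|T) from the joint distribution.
Marginal P(T) (column sums):
  P(T=0) = 1/16 + 1/2 = 9/16
  P(T=1) = 1/16 + 1/16 = 1/8
  P(T=2) = 1/8 + 3/16 = 5/16

H(S|T) = -Σ P(S,T)·log₂ P(S|T), where P(S|T) = P(S,T) / P(T)
  (S=0,T=0): P(S|T) = (1/16)/(9/16) = 1/9;  -(1/16)·log₂(1/9) = 0.1981
  (S=0,T=1): P(S|T) = (1/16)/(1/8) = 1/2;  -(1/16)·log₂(1/2) = 0.0625
  (S=0,T=2): P(S|T) = (1/8)/(5/16) = 2/5;  -(1/8)·log₂(2/5) = 0.1652
  (S=1,T=0): P(S|T) = (1/2)/(9/16) = 8/9;  -(1/2)·log₂(8/9) = 0.0850
  (S=1,T=1): P(S|T) = (1/16)/(1/8) = 1/2;  -(1/16)·log₂(1/2) = 0.0625
  (S=1,T=2): P(S|T) = (3/16)/(5/16) = 3/5;  -(3/16)·log₂(3/5) = 0.1382
H(S|T) = 0.1981 + 0.0625 + 0.1652 + 0.0850 + 0.0625 + 0.1382
  = 0.7115 bits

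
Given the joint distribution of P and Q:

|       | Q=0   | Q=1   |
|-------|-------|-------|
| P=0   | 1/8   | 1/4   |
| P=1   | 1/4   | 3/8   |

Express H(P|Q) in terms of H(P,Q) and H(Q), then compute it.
H(P|Q) = H(P,Q) - H(Q)

Marginal P(Q) (column sums):
  P(Q=0) = 1/8 + 1/4 = 3/8
  P(Q=1) = 1/4 + 3/8 = 5/8

H(P,Q) = -[(1/8)·log₂(1/8) + (1/4)·log₂(1/4) + (1/4)·log₂(1/4) + (3/8)·log₂(3/8)]
  = 0.3750 + 0.5000 + 0.5000 + 0.5306
  = 1.9056 bits
H(Q) = -[(3/8)·log₂(3/8) + (5/8)·log₂(5/8)]
  = 0.5306 + 0.4238
  = 0.9544 bits

H(P|Q) = 1.9056 - 0.9544 = 0.9512 bits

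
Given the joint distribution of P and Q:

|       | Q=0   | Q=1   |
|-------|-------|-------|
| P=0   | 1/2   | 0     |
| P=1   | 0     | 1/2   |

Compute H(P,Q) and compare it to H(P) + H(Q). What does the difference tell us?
Marginal P(P) (row sums):
  P(P=0) = 1/2 + 0 = 1/2
  P(P=1) = 0 + 1/2 = 1/2
Marginal P(Q) (column sums):
  P(Q=0) = 1/2 + 0 = 1/2
  P(Q=1) = 0 + 1/2 = 1/2

H(P,Q) = -[(1/2)·log₂(1/2) + (1/2)·log₂(1/2)]
  = 0.5000 + 0.5000
  = 1.0000 bits
H(P) = -[(1/2)·log₂(1/2) + (1/2)·log₂(1/2)]
  = 0.5000 + 0.5000
  = 1.0000 bits
H(Q) = -[(1/2)·log₂(1/2) + (1/2)·log₂(1/2)]
  = 0.5000 + 0.5000
  = 1.0000 bits

H(P) + H(Q) = 1.0000 + 1.0000 = 2.0000 bits
Difference: H(P) + H(Q) - H(P,Q) = 2.0000 - 1.0000 = 1.0000 bits = I(P;Q)

The difference is the mutual information; it is positive here, so P and Q are dependent (knowing one reduces uncertainty about the other by 1.0000 bits).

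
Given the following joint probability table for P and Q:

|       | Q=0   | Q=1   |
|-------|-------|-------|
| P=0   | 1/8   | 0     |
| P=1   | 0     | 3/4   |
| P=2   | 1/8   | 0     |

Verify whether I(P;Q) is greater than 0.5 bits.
Marginal P(P) (row sums):
  P(P=0) = 1/8 + 0 = 1/8
  P(P=1) = 0 + 3/4 = 3/4
  P(P=2) = 1/8 + 0 = 1/8
Marginal P(Q) (column sums):
  P(Q=0) = 1/8 + 0 + 1/8 = 1/4
  P(Q=1) = 0 + 3/4 + 0 = 3/4

H(P) = -[(1/8)·log₂(1/8) + (3/4)·log₂(3/4) + (1/8)·log₂(1/8)]
  = 0.3750 + 0.3113 + 0.3750
  = 1.0613 bits
H(Q) = -[(1/4)·log₂(1/4) + (3/4)·log₂(3/4)]
  = 0.5000 + 0.3113
  = 0.8113 bits
H(P,Q) = -[(1/8)·log₂(1/8) + (3/4)·log₂(3/4) + (1/8)·log₂(1/8)]
  = 0.3750 + 0.3113 + 0.3750
  = 1.0613 bits

I(P;Q) = H(P) + H(Q) - H(P,Q)
  = 1.0613 + 0.8113 - 1.0613
  = 0.8113 bits

Yes. I(P;Q) = 0.8113 bits, which is > 0.5 bits.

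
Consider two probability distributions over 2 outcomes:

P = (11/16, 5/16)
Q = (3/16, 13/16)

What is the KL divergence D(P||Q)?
D(P||Q) = Σ P(i) log₂(P(i)/Q(i))
  i=0: (11/16) × log₂((11/16)/(3/16)) = (11/16) × log₂(11/3) = 1.2887
  i=1: (5/16) × log₂((5/16)/(13/16)) = (5/16) × log₂(5/13) = -0.4308
D(P||Q) = 1.2887 - 0.4308
  = 0.8579 bits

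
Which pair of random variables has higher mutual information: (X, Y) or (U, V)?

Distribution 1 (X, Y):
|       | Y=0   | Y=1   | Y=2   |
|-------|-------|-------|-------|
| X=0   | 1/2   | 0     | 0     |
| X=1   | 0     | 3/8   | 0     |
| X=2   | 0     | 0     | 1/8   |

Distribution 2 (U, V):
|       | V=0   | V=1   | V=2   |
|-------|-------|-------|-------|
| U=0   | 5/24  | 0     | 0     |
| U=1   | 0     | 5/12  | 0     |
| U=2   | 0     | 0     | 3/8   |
Distribution 1 (X, Y):
Marginal P(X) (row sums):
  P(X=0) = 1/2 + 0 + 0 = 1/2
  P(X=1) = 0 + 3/8 + 0 = 3/8
  P(X=2) = 0 + 0 + 1/8 = 1/8
Marginal P(Y) (column sums):
  P(Y=0) = 1/2 + 0 + 0 = 1/2
  P(Y=1) = 0 + 3/8 + 0 = 3/8
  P(Y=2) = 0 + 0 + 1/8 = 1/8

H(X) = -[(1/2)·log₂(1/2) + (3/8)·log₂(3/8) + (1/8)·log₂(1/8)]
  = 0.5000 + 0.5306 + 0.3750
  = 1.4056 bits
H(Y) = -[(1/2)·log₂(1/2) + (3/8)·log₂(3/8) + (1/8)·log₂(1/8)]
  = 0.5000 + 0.5306 + 0.3750
  = 1.4056 bits
H(X,Y) = -[(1/2)·log₂(1/2) + (3/8)·log₂(3/8) + (1/8)·log₂(1/8)]
  = 0.5000 + 0.5306 + 0.3750
  = 1.4056 bits

I(X;Y) = H(X) + H(Y) - H(X,Y)
  = 1.4056 + 1.4056 - 1.4056
  = 1.4056 bits

Distribution 2 (U, V):
Marginal P(U) (row sums):
  P(U=0) = 5/24 + 0 + 0 = 5/24
  P(U=1) = 0 + 5/12 + 0 = 5/12
  P(U=2) = 0 + 0 + 3/8 = 3/8
Marginal P(V) (column sums):
  P(V=0) = 5/24 + 0 + 0 = 5/24
  P(V=1) = 0 + 5/12 + 0 = 5/12
  P(V=2) = 0 + 0 + 3/8 = 3/8

H(U) = -[(5/24)·log₂(5/24) + (5/12)·log₂(5/12) + (3/8)·log₂(3/8)]
  = 0.4715 + 0.5263 + 0.5306
  = 1.5284 bits
H(V) = -[(5/24)·log₂(5/24) + (5/12)·log₂(5/12) + (3/8)·log₂(3/8)]
  = 0.4715 + 0.5263 + 0.5306
  = 1.5284 bits
H(U,V) = -[(5/24)·log₂(5/24) + (5/12)·log₂(5/12) + (3/8)·log₂(3/8)]
  = 0.4715 + 0.5263 + 0.5306
  = 1.5284 bits

I(U;V) = H(U) + H(V) - H(U,V)
  = 1.5284 + 1.5284 - 1.5284
  = 1.5284 bits

I(U;V) = 1.5284 bits > I(X;Y) = 1.4056 bits, so (U, V) has the higher mutual information (stronger dependence).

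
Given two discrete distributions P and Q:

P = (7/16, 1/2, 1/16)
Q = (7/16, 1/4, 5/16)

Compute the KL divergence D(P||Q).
D(P||Q) = Σ P(i) log₂(P(i)/Q(i))
  i=0: (7/16) × log₂((7/16)/(7/16)) = (7/16) × log₂(1) = 0.0000
  i=1: (1/2) × log₂((1/2)/(1/4)) = (1/2) × log₂(2) = 0.5000
  i=2: (1/16) × log₂((1/16)/(5/16)) = (1/16) × log₂(1/5) = -0.1451
D(P||Q) = 0.0000 + 0.5000 - 0.1451
  = 0.3549 bits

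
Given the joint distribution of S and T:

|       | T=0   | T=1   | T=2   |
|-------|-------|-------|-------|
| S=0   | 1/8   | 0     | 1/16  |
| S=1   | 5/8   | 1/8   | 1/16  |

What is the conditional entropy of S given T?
Marginal P(T) (column sums):
  P(T=0) = 1/8 + 5/8 = 3/4
  P(T=1) = 0 + 1/8 = 1/8
  P(T=2) = 1/16 + 1/16 = 1/8

H(S|T) = -Σ P(S,T)·log₂ P(S|T), where P(S|T) = P(S,T) / P(T)
  (cells with P(S,T) = 0 contribute 0)
  (S=0,T=0): P(S|T) = (1/8)/(3/4) = 1/6;  -(1/8)·log₂(1/6) = 0.3231
  (S=0,T=2): P(S|T) = (1/16)/(1/8) = 1/2;  -(1/16)·log₂(1/2) = 0.0625
  (S=1,T=0): P(S|T) = (5/8)/(3/4) = 5/6;  -(5/8)·log₂(5/6) = 0.1644
  (S=1,T=1): P(S|T) = (1/8)/(1/8) = 1;  -(1/8)·log₂(1) = 0.0000
  (S=1,T=2): P(S|T) = (1/16)/(1/8) = 1/2;  -(1/16)·log₂(1/2) = 0.0625
H(S|T) = 0.3231 + 0.0625 + 0.1644 + 0.0000 + 0.0625
  = 0.6125 bits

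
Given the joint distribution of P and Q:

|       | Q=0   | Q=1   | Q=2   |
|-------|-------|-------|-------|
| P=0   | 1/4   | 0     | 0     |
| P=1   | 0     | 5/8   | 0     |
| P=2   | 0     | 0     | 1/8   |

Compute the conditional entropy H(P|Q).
Marginal P(Q) (column sums):
  P(Q=0) = 1/4 + 0 + 0 = 1/4
  P(Q=1) = 0 + 5/8 + 0 = 5/8
  P(Q=2) = 0 + 0 + 1/8 = 1/8

H(P|Q) = -Σ P(P,Q)·log₂ P(P|Q), where P(P|Q) = P(P,Q) / P(Q)
  (cells with P(P,Q) = 0 contribute 0)
  (P=0,Q=0): P(P|Q) = (1/4)/(1/4) = 1;  -(1/4)·log₂(1) = 0.0000
  (P=1,Q=1): P(P|Q) = (5/8)/(5/8) = 1;  -(5/8)·log₂(1) = 0.0000
  (P=2,Q=2): P(P|Q) = (1/8)/(1/8) = 1;  -(1/8)·log₂(1) = 0.0000
H(P|Q) = 0.0000 + 0.0000 + 0.0000
  = 0.0000 bits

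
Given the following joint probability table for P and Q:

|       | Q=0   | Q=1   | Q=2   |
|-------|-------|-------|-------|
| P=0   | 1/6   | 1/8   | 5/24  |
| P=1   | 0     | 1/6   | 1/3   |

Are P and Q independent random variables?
Marginal P(P) (row sums):
  P(P=0) = 1/6 + 1/8 + 5/24 = 1/2
  P(P=1) = 0 + 1/6 + 1/3 = 1/2
Marginal P(Q) (column sums):
  P(Q=0) = 1/6 + 0 = 1/6
  P(Q=1) = 1/8 + 1/6 = 7/24
  P(Q=2) = 5/24 + 1/3 = 13/24

P and Q are independent iff P(P=i,Q=j) = P(P=i)·P(Q=j) for every cell.
  P(P=0)·P(Q=0) = 1/2 × 1/6 = 1/12, but P(P=0,Q=0) = 1/6 ✗

No, P and Q are not independent. Quantitatively, I(P;Q) > 0:

H(P) = -[(1/2)·log₂(1/2) + (1/2)·log₂(1/2)]
  = 0.5000 + 0.5000
  = 1.0000 bits
H(Q) = -[(1/6)·log₂(1/6) + (7/24)·log₂(7/24) + (13/24)·log₂(13/24)]
  = 0.4308 + 0.5185 + 0.4791
  = 1.4284 bits
H(P,Q) = -[(1/6)·log₂(1/6) + (1/8)·log₂(1/8) + (5/24)·log₂(5/24) + (1/6)·log₂(1/6) + (1/3)·log₂(1/3)]
  = 0.4308 + 0.3750 + 0.4715 + 0.4308 + 0.5283
  = 2.2364 bits
I(P;Q) = H(P) + H(Q) - H(P,Q) = 1.0000 + 1.4284 - 2.2364 = 0.1920 bits > 0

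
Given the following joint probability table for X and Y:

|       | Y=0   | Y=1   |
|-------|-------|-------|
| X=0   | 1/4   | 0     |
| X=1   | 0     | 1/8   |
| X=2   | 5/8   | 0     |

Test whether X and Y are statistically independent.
Marginal P(X) (row sums):
  P(X=0) = 1/4 + 0 = 1/4
  P(X=1) = 0 + 1/8 = 1/8
  P(X=2) = 5/8 + 0 = 5/8
Marginal P(Y) (column sums):
  P(Y=0) = 1/4 + 0 + 5/8 = 7/8
  P(Y=1) = 0 + 1/8 + 0 = 1/8

X and Y are independent iff P(X=i,Y=j) = P(X=i)·P(Y=j) for every cell.
  P(X=0)·P(Y=0) = 1/4 × 7/8 = 7/32, but P(X=0,Y=0) = 1/4 ✗

No, X and Y are not independent. Quantitatively, I(X;Y) > 0:

H(X) = -[(1/4)·log₂(1/4) + (1/8)·log₂(1/8) + (5/8)·log₂(5/8)]
  = 0.5000 + 0.3750 + 0.4238
  = 1.2988 bits
H(Y) = -[(7/8)·log₂(7/8) + (1/8)·log₂(1/8)]
  = 0.1686 + 0.3750
  = 0.5436 bits
H(X,Y) = -[(1/4)·log₂(1/4) + (1/8)·log₂(1/8) + (5/8)·log₂(5/8)]
  = 0.5000 + 0.3750 + 0.4238
  = 1.2988 bits
I(X;Y) = H(X) + H(Y) - H(X,Y) = 1.2988 + 0.5436 - 1.2988 = 0.5436 bits > 0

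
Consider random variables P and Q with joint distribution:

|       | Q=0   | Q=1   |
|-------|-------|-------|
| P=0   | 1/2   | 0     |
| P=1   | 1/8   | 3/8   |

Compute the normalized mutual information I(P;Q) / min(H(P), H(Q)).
Marginal P(P) (row sums):
  P(P=0) = 1/2 + 0 = 1/2
  P(P=1) = 1/8 + 3/8 = 1/2
Marginal P(Q) (column sums):
  P(Q=0) = 1/2 + 1/8 = 5/8
  P(Q=1) = 0 + 3/8 = 3/8

H(P) = -[(1/2)·log₂(1/2) + (1/2)·log₂(1/2)]
  = 0.5000 + 0.5000
  = 1.0000 bits
H(Q) = -[(5/8)·log₂(5/8) + (3/8)·log₂(3/8)]
  = 0.4238 + 0.5306
  = 0.9544 bits
H(P,Q) = -[(1/2)·log₂(1/2) + (1/8)·log₂(1/8) + (3/8)·log₂(3/8)]
  = 0.5000 + 0.3750 + 0.5306
  = 1.4056 bits

I(P;Q) = H(P) + H(Q) - H(P,Q)
  = 1.0000 + 0.9544 - 1.4056
  = 0.5488 bits

min(H(P), H(Q)) = min(1.0000, 0.9544) = 0.9544 bits
Normalized MI = 0.5488 / 0.9544 = 0.5750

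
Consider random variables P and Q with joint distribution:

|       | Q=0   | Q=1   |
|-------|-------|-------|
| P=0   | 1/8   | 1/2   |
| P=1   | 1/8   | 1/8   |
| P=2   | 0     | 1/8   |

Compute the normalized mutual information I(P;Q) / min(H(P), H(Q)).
Marginal P(P) (row sums):
  P(P=0) = 1/8 + 1/2 = 5/8
  P(P=1) = 1/8 + 1/8 = 1/4
  P(P=2) = 0 + 1/8 = 1/8
Marginal P(Q) (column sums):
  P(Q=0) = 1/8 + 1/8 + 0 = 1/4
  P(Q=1) = 1/2 + 1/8 + 1/8 = 3/4

H(P) = -[(5/8)·log₂(5/8) + (1/4)·log₂(1/4) + (1/8)·log₂(1/8)]
  = 0.4238 + 0.5000 + 0.3750
  = 1.2988 bits
H(Q) = -[(1/4)·log₂(1/4) + (3/4)·log₂(3/4)]
  = 0.5000 + 0.3113
  = 0.8113 bits
H(P,Q) = -[(1/8)·log₂(1/8) + (1/2)·log₂(1/2) + (1/8)·log₂(1/8) + (1/8)·log₂(1/8) + (1/8)·log₂(1/8)]
  = 0.3750 + 0.5000 + 0.3750 + 0.3750 + 0.3750
  = 2.0000 bits

I(P;Q) = H(P) + H(Q) - H(P,Q)
  = 1.2988 + 0.8113 - 2.0000
  = 0.1101 bits

min(H(P), H(Q)) = min(1.2988, 0.8113) = 0.8113 bits
Normalized MI = 0.1101 / 0.8113 = 0.1357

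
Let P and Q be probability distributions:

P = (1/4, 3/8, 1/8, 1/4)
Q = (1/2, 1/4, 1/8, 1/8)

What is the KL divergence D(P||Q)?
D(P||Q) = Σ P(i) log₂(P(i)/Q(i))
  i=0: (1/4) × log₂((1/4)/(1/2)) = (1/4) × log₂(1/2) = -0.2500
  i=1: (3/8) × log₂((3/8)/(1/4)) = (3/8) × log₂(3/2) = 0.2194
  i=2: (1/8) × log₂((1/8)/(1/8)) = (1/8) × log₂(1) = 0.0000
  i=3: (1/4) × log₂((1/4)/(1/8)) = (1/4) × log₂(2) = 0.2500
D(P||Q) = -0.2500 + 0.2194 + 0.0000 + 0.2500
  = 0.2194 bits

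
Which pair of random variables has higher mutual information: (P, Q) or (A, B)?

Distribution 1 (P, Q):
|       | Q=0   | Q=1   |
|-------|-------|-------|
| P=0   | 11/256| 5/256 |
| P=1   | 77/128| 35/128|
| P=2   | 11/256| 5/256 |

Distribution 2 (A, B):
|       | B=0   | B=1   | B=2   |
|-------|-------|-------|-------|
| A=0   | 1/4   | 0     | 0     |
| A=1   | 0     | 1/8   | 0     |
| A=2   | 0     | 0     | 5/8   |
Distribution 1 (P, Q):
Marginal P(P) (row sums):
  P(P=0) = 11/256 + 5/256 = 1/16
  P(P=1) = 77/128 + 35/128 = 7/8
  P(P=2) = 11/256 + 5/256 = 1/16
Marginal P(Q) (column sums):
  P(Q=0) = 11/256 + 77/128 + 11/256 = 11/16
  P(Q=1) = 5/256 + 35/128 + 5/256 = 5/16

H(P) = -[(1/16)·log₂(1/16) + (7/8)·log₂(7/8) + (1/16)·log₂(1/16)]
  = 0.2500 + 0.1686 + 0.2500
  = 0.6686 bits
H(Q) = -[(11/16)·log₂(11/16) + (5/16)·log₂(5/16)]
  = 0.3716 + 0.5244
  = 0.8960 bits
H(P,Q) = -[(11/256)·log₂(11/256) + (5/256)·log₂(5/256) + (77/128)·log₂(77/128) + (35/128)·log₂(35/128) + (11/256)·log₂(11/256) + (5/256)·log₂(5/256)]
  = 0.1951 + 0.1109 + 0.4411 + 0.5115 + 0.1951 + 0.1109
  = 1.5646 bits

I(P;Q) = H(P) + H(Q) - H(P,Q)
  = 0.6686 + 0.8960 - 1.5646
  = 0.0000 bits

Distribution 2 (A, B):
Marginal P(A) (row sums):
  P(A=0) = 1/4 + 0 + 0 = 1/4
  P(A=1) = 0 + 1/8 + 0 = 1/8
  P(A=2) = 0 + 0 + 5/8 = 5/8
Marginal P(B) (column sums):
  P(B=0) = 1/4 + 0 + 0 = 1/4
  P(B=1) = 0 + 1/8 + 0 = 1/8
  P(B=2) = 0 + 0 + 5/8 = 5/8

H(A) = -[(1/4)·log₂(1/4) + (1/8)·log₂(1/8) + (5/8)·log₂(5/8)]
  = 0.5000 + 0.3750 + 0.4238
  = 1.2988 bits
H(B) = -[(1/4)·log₂(1/4) + (1/8)·log₂(1/8) + (5/8)·log₂(5/8)]
  = 0.5000 + 0.3750 + 0.4238
  = 1.2988 bits
H(A,B) = -[(1/4)·log₂(1/4) + (1/8)·log₂(1/8) + (5/8)·log₂(5/8)]
  = 0.5000 + 0.3750 + 0.4238
  = 1.2988 bits

I(A;B) = H(A) + H(B) - H(A,B)
  = 1.2988 + 1.2988 - 1.2988
  = 1.2988 bits

I(A;B) = 1.2988 bits > I(P;Q) = 0.0000 bits, so (A, B) has the higher mutual information (stronger dependence).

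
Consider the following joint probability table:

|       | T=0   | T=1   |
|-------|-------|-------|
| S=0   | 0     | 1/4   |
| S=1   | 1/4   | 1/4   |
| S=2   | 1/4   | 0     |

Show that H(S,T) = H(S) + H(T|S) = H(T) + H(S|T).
Marginal P(S) (row sums):
  P(S=0) = 0 + 1/4 = 1/4
  P(S=1) = 1/4 + 1/4 = 1/2
  P(S=2) = 1/4 + 0 = 1/4
Marginal P(T) (column sums):
  P(T=0) = 0 + 1/4 + 1/4 = 1/2
  P(T=1) = 1/4 + 1/4 + 0 = 1/2

Decomposition 1: H(S) + H(T|S)
H(S) = -[(1/4)·log₂(1/4) + (1/2)·log₂(1/2) + (1/4)·log₂(1/4)]
  = 0.5000 + 0.5000 + 0.5000
  = 1.5000 bits
H(T|S) = -Σ P(S,T)·log₂ P(T|S), where P(T|S) = P(S,T) / P(S)
  (cells with P(S,T) = 0 contribute 0)
  (S=0,T=1): P(T|S) = (1/4)/(1/4) = 1;  -(1/4)·log₂(1) = 0.0000
  (S=1,T=0): P(T|S) = (1/4)/(1/2) = 1/2;  -(1/4)·log₂(1/2) = 0.2500
  (S=1,T=1): P(T|S) = (1/4)/(1/2) = 1/2;  -(1/4)·log₂(1/2) = 0.2500
  (S=2,T=0): P(T|S) = (1/4)/(1/4) = 1;  -(1/4)·log₂(1) = 0.0000
H(T|S) = 0.0000 + 0.2500 + 0.2500 + 0.0000
  = 0.5000 bits
H(S) + H(T|S) = 1.5000 + 0.5000 = 2.0000 bits

Decomposition 2: H(T) + H(S|T)
H(T) = -[(1/2)·log₂(1/2) + (1/2)·log₂(1/2)]
  = 0.5000 + 0.5000
  = 1.0000 bits
H(S|T) = -Σ P(S,T)·log₂ P(S|T), where P(S|T) = P(S,T) / P(T)
  (cells with P(S,T) = 0 contribute 0)
  (S=0,T=1): P(S|T) = (1/4)/(1/2) = 1/2;  -(1/4)·log₂(1/2) = 0.2500
  (S=1,T=0): P(S|T) = (1/4)/(1/2) = 1/2;  -(1/4)·log₂(1/2) = 0.2500
  (S=1,T=1): P(S|T) = (1/4)/(1/2) = 1/2;  -(1/4)·log₂(1/2) = 0.2500
  (S=2,T=0): P(S|T) = (1/4)/(1/2) = 1/2;  -(1/4)·log₂(1/2) = 0.2500
H(S|T) = 0.2500 + 0.2500 + 0.2500 + 0.2500
  = 1.0000 bits
H(T) + H(S|T) = 1.0000 + 1.0000 = 2.0000 bits

Direct computation of the joint entropy:
H(S,T) = -[(1/4)·log₂(1/4) + (1/4)·log₂(1/4) + (1/4)·log₂(1/4) + (1/4)·log₂(1/4)]
  = 0.5000 + 0.5000 + 0.5000 + 0.5000
  = 2.0000 bits

All three agree: H(S,T) = 2.0000 bits ✓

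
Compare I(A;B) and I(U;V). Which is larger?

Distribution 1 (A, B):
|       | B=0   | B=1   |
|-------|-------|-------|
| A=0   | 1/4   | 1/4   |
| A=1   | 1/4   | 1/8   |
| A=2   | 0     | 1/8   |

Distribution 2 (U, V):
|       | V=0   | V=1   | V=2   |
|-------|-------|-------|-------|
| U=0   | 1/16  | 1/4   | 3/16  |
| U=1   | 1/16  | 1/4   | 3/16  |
Distribution 1 (A, B):
Marginal P(A) (row sums):
  P(A=0) = 1/4 + 1/4 = 1/2
  P(A=1) = 1/4 + 1/8 = 3/8
  P(A=2) = 0 + 1/8 = 1/8
Marginal P(B) (column sums):
  P(B=0) = 1/4 + 1/4 + 0 = 1/2
  P(B=1) = 1/4 + 1/8 + 1/8 = 1/2

H(A) = -[(1/2)·log₂(1/2) + (3/8)·log₂(3/8) + (1/8)·log₂(1/8)]
  = 0.5000 + 0.5306 + 0.3750
  = 1.4056 bits
H(B) = -[(1/2)·log₂(1/2) + (1/2)·log₂(1/2)]
  = 0.5000 + 0.5000
  = 1.0000 bits
H(A,B) = -[(1/4)·log₂(1/4) + (1/4)·log₂(1/4) + (1/4)·log₂(1/4) + (1/8)·log₂(1/8) + (1/8)·log₂(1/8)]
  = 0.5000 + 0.5000 + 0.5000 + 0.3750 + 0.3750
  = 2.2500 bits

I(A;B) = H(A) + H(B) - H(A,B)
  = 1.4056 + 1.0000 - 2.2500
  = 0.1556 bits

Distribution 2 (U, V):
Marginal P(U) (row sums):
  P(U=0) = 1/16 + 1/4 + 3/16 = 1/2
  P(U=1) = 1/16 + 1/4 + 3/16 = 1/2
Marginal P(V) (column sums):
  P(V=0) = 1/16 + 1/16 = 1/8
  P(V=1) = 1/4 + 1/4 = 1/2
  P(V=2) = 3/16 + 3/16 = 3/8

H(U) = -[(1/2)·log₂(1/2) + (1/2)·log₂(1/2)]
  = 0.5000 + 0.5000
  = 1.0000 bits
H(V) = -[(1/8)·log₂(1/8) + (1/2)·log₂(1/2) + (3/8)·log₂(3/8)]
  = 0.3750 + 0.5000 + 0.5306
  = 1.4056 bits
H(U,V) = -[(1/16)·log₂(1/16) + (1/4)·log₂(1/4) + (3/16)·log₂(3/16) + (1/16)·log₂(1/16) + (1/4)·log₂(1/4) + (3/16)·log₂(3/16)]
  = 0.2500 + 0.5000 + 0.4528 + 0.2500 + 0.5000 + 0.4528
  = 2.4056 bits

I(U;V) = H(U) + H(V) - H(U,V)
  = 1.0000 + 1.4056 - 2.4056
  = 0.0000 bits

I(A;B) = 0.1556 bits > I(U;V) = 0.0000 bits, so (A, B) has the higher mutual information (stronger dependence).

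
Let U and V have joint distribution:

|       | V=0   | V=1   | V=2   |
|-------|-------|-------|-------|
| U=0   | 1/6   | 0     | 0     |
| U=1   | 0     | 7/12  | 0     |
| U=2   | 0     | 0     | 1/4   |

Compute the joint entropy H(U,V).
H(U,V) = -Σ P(U,V) log₂ P(U,V), summed over the non-zero cells:
H(U,V) = -[(1/6)·log₂(1/6) + (7/12)·log₂(7/12) + (1/4)·log₂(1/4)]
  = 0.4308 + 0.4536 + 0.5000
  = 1.3844 bits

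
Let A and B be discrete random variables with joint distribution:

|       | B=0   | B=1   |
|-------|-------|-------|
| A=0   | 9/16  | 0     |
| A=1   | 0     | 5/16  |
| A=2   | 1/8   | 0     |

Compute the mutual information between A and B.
Marginal P(A) (row sums):
  P(A=0) = 9/16 + 0 = 9/16
  P(A=1) = 0 + 5/16 = 5/16
  P(A=2) = 1/8 + 0 = 1/8
Marginal P(B) (column sums):
  P(B=0) = 9/16 + 0 + 1/8 = 11/16
  P(B=1) = 0 + 5/16 + 0 = 5/16

H(A) = -[(9/16)·log₂(9/16) + (5/16)·log₂(5/16) + (1/8)·log₂(1/8)]
  = 0.4669 + 0.5244 + 0.3750
  = 1.3663 bits
H(B) = -[(11/16)·log₂(11/16) + (5/16)·log₂(5/16)]
  = 0.3716 + 0.5244
  = 0.8960 bits
H(A,B) = -[(9/16)·log₂(9/16) + (5/16)·log₂(5/16) + (1/8)·log₂(1/8)]
  = 0.4669 + 0.5244 + 0.3750
  = 1.3663 bits

I(A;B) = H(A) + H(B) - H(A,B)
  = 1.3663 + 0.8960 - 1.3663
  = 0.8960 bits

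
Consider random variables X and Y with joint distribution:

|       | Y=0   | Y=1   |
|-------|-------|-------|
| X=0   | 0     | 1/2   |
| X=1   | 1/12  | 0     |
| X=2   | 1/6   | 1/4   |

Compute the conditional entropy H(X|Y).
Marginal P(Y) (column sums):
  P(Y=0) = 0 + 1/12 + 1/6 = 1/4
  P(Y=1) = 1/2 + 0 + 1/4 = 3/4

H(X|Y) = -Σ P(X,Y)·log₂ P(X|Y), where P(X|Y) = P(X,Y) / P(Y)
  (cells with P(X,Y) = 0 contribute 0)
  (X=0,Y=1): P(X|Y) = (1/2)/(3/4) = 2/3;  -(1/2)·log₂(2/3) = 0.2925
  (X=1,Y=0): P(X|Y) = (1/12)/(1/4) = 1/3;  -(1/12)·log₂(1/3) = 0.1321
  (X=2,Y=0): P(X|Y) = (1/6)/(1/4) = 2/3;  -(1/6)·log₂(2/3) = 0.0975
  (X=2,Y=1): P(X|Y) = (1/4)/(3/4) = 1/3;  -(1/4)·log₂(1/3) = 0.3962
H(X|Y) = 0.2925 + 0.1321 + 0.0975 + 0.3962
  = 0.9183 bits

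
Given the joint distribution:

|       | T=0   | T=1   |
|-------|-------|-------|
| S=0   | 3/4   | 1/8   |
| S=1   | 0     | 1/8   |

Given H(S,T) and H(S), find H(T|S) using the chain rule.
From the chain rule: H(S,T) = H(S) + H(T|S)
Therefore: H(T|S) = H(S,T) - H(S)

H(S,T) = -[(3/4)·log₂(3/4) + (1/8)·log₂(1/8) + (1/8)·log₂(1/8)]
  = 0.3113 + 0.3750 + 0.3750
  = 1.0613 bits
Marginal P(S) (row sums):
  P(S=0) = 3/4 + 1/8 = 7/8
  P(S=1) = 0 + 1/8 = 1/8
H(S) = -[(7/8)·log₂(7/8) + (1/8)·log₂(1/8)]
  = 0.1686 + 0.3750
  = 0.5436 bits

H(T|S) = 1.0613 - 0.5436 = 0.5177 bits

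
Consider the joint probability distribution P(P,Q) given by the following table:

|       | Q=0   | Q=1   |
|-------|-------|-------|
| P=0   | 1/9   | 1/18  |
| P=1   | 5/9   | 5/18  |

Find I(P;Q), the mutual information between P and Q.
Marginal P(P) (row sums):
  P(P=0) = 1/9 + 1/18 = 1/6
  P(P=1) = 5/9 + 5/18 = 5/6
Marginal P(Q) (column sums):
  P(Q=0) = 1/9 + 5/9 = 2/3
  P(Q=1) = 1/18 + 5/18 = 1/3

H(P) = -[(1/6)·log₂(1/6) + (5/6)·log₂(5/6)]
  = 0.4308 + 0.2192
  = 0.6500 bits
H(Q) = -[(2/3)·log₂(2/3) + (1/3)·log₂(1/3)]
  = 0.3900 + 0.5283
  = 0.9183 bits
H(P,Q) = -[(1/9)·log₂(1/9) + (1/18)·log₂(1/18) + (5/9)·log₂(5/9) + (5/18)·log₂(5/18)]
  = 0.3522 + 0.2317 + 0.4711 + 0.5133
  = 1.5683 bits

I(P;Q) = H(P) + H(Q) - H(P,Q)
  = 0.6500 + 0.9183 - 1.5683
  = 0.0000 bits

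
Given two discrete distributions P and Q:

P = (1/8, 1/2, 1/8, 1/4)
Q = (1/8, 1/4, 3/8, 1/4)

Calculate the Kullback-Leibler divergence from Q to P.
D(P||Q) = Σ P(i) log₂(P(i)/Q(i))
  i=0: (1/8) × log₂((1/8)/(1/8)) = (1/8) × log₂(1) = 0.0000
  i=1: (1/2) × log₂((1/2)/(1/4)) = (1/2) × log₂(2) = 0.5000
  i=2: (1/8) × log₂((1/8)/(3/8)) = (1/8) × log₂(1/3) = -0.1981
  i=3: (1/4) × log₂((1/4)/(1/4)) = (1/4) × log₂(1) = 0.0000
D(P||Q) = 0.0000 + 0.5000 - 0.1981 + 0.0000
  = 0.3019 bits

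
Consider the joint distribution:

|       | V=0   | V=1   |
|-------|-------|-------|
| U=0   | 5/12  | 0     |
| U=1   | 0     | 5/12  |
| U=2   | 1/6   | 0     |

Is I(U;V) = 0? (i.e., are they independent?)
Marginal P(U) (row sums):
  P(U=0) = 5/12 + 0 = 5/12
  P(U=1) = 0 + 5/12 = 5/12
  P(U=2) = 1/6 + 0 = 1/6
Marginal P(V) (column sums):
  P(V=0) = 5/12 + 0 + 1/6 = 7/12
  P(V=1) = 0 + 5/12 + 0 = 5/12

U and V are independent iff P(U=i,V=j) = P(U=i)·P(V=j) for every cell.
  P(U=0)·P(V=0) = 5/12 × 7/12 = 35/144, but P(U=0,V=0) = 5/12 ✗

No, U and V are not independent. Quantitatively, I(U;V) > 0:

H(U) = -[(5/12)·log₂(5/12) + (5/12)·log₂(5/12) + (1/6)·log₂(1/6)]
  = 0.5263 + 0.5263 + 0.4308
  = 1.4834 bits
H(V) = -[(7/12)·log₂(7/12) + (5/12)·log₂(5/12)]
  = 0.4536 + 0.5263
  = 0.9799 bits
H(U,V) = -[(5/12)·log₂(5/12) + (5/12)·log₂(5/12) + (1/6)·log₂(1/6)]
  = 0.5263 + 0.5263 + 0.4308
  = 1.4834 bits
I(U;V) = H(U) + H(V) - H(U,V) = 1.4834 + 0.9799 - 1.4834 = 0.9799 bits > 0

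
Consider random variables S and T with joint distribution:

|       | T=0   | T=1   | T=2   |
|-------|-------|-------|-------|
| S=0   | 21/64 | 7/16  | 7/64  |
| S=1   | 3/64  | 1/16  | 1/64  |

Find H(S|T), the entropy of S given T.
Marginal P(T) (column sums):
  P(T=0) = 21/64 + 3/64 = 3/8
  P(T=1) = 7/16 + 1/16 = 1/2
  P(T=2) = 7/64 + 1/64 = 1/8

H(S|T) = -Σ P(S,T)·log₂ P(S|T), where P(S|T) = P(S,T) / P(T)
  (S=0,T=0): P(S|T) = (21/64)/(3/8) = 7/8;  -(21/64)·log₂(7/8) = 0.0632
  (S=0,T=1): P(S|T) = (7/16)/(1/2) = 7/8;  -(7/16)·log₂(7/8) = 0.0843
  (S=0,T=2): P(S|T) = (7/64)/(1/8) = 7/8;  -(7/64)·log₂(7/8) = 0.0211
  (S=1,T=0): P(S|T) = (3/64)/(3/8) = 1/8;  -(3/64)·log₂(1/8) = 0.1406
  (S=1,T=1): P(S|T) = (1/16)/(1/2) = 1/8;  -(1/16)·log₂(1/8) = 0.1875
  (S=1,T=2): P(S|T) = (1/64)/(1/8) = 1/8;  -(1/64)·log₂(1/8) = 0.0469
H(S|T) = 0.0632 + 0.0843 + 0.0211 + 0.1406 + 0.1875 + 0.0469
  = 0.5436 bits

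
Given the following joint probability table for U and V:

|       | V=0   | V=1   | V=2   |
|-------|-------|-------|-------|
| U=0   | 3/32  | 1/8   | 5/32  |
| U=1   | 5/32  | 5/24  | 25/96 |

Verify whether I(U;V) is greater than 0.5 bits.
Marginal P(U) (row sums):
  P(U=0) = 3/32 + 1/8 + 5/32 = 3/8
  P(U=1) = 5/32 + 5/24 + 25/96 = 5/8
Marginal P(V) (column sums):
  P(V=0) = 3/32 + 5/32 = 1/4
  P(V=1) = 1/8 + 5/24 = 1/3
  P(V=2) = 5/32 + 25/96 = 5/12

H(U) = -[(3/8)·log₂(3/8) + (5/8)·log₂(5/8)]
  = 0.5306 + 0.4238
  = 0.9544 bits
H(V) = -[(1/4)·log₂(1/4) + (1/3)·log₂(1/3) + (5/12)·log₂(5/12)]
  = 0.5000 + 0.5283 + 0.5263
  = 1.5546 bits
H(U,V) = -[(3/32)·log₂(3/32) + (1/8)·log₂(1/8) + (5/32)·log₂(5/32) + (5/32)·log₂(5/32) + (5/24)·log₂(5/24) + (25/96)·log₂(25/96)]
  = 0.3202 + 0.3750 + 0.4184 + 0.4184 + 0.4715 + 0.5055
  = 2.5090 bits

I(U;V) = H(U) + H(V) - H(U,V)
  = 0.9544 + 1.5546 - 2.5090
  = 0.0000 bits

No. I(U;V) = 0.0000 bits, which is ≤ 0.5 bits.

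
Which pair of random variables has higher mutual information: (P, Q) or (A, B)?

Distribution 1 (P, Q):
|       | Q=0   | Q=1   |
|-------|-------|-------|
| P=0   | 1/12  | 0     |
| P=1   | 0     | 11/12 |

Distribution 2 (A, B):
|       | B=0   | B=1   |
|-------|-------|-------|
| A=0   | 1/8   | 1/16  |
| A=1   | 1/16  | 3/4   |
Distribution 1 (P, Q):
Marginal P(P) (row sums):
  P(P=0) = 1/12 + 0 = 1/12
  P(P=1) = 0 + 11/12 = 11/12
Marginal P(Q) (column sums):
  P(Q=0) = 1/12 + 0 = 1/12
  P(Q=1) = 0 + 11/12 = 11/12

H(P) = -[(1/12)·log₂(1/12) + (11/12)·log₂(11/12)]
  = 0.2987 + 0.1151
  = 0.4138 bits
H(Q) = -[(1/12)·log₂(1/12) + (11/12)·log₂(11/12)]
  = 0.2987 + 0.1151
  = 0.4138 bits
H(P,Q) = -[(1/12)·log₂(1/12) + (11/12)·log₂(11/12)]
  = 0.2987 + 0.1151
  = 0.4138 bits

I(P;Q) = H(P) + H(Q) - H(P,Q)
  = 0.4138 + 0.4138 - 0.4138
  = 0.4138 bits

Distribution 2 (A, B):
Marginal P(A) (row sums):
  P(A=0) = 1/8 + 1/16 = 3/16
  P(A=1) = 1/16 + 3/4 = 13/16
Marginal P(B) (column sums):
  P(B=0) = 1/8 + 1/16 = 3/16
  P(B=1) = 1/16 + 3/4 = 13/16

H(A) = -[(3/16)·log₂(3/16) + (13/16)·log₂(13/16)]
  = 0.4528 + 0.2434
  = 0.6962 bits
H(B) = -[(3/16)·log₂(3/16) + (13/16)·log₂(13/16)]
  = 0.4528 + 0.2434
  = 0.6962 bits
H(A,B) = -[(1/8)·log₂(1/8) + (1/16)·log₂(1/16) + (1/16)·log₂(1/16) + (3/4)·log₂(3/4)]
  = 0.3750 + 0.2500 + 0.2500 + 0.3113
  = 1.1863 bits

I(A;B) = H(A) + H(B) - H(A,B)
  = 0.6962 + 0.6962 - 1.1863
  = 0.2061 bits

I(P;Q) = 0.4138 bits > I(A;B) = 0.2061 bits, so (P, Q) has the higher mutual information (stronger dependence).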